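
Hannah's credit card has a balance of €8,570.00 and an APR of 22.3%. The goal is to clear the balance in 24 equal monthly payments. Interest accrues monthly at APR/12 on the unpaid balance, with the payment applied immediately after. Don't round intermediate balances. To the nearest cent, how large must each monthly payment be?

Monthly rate r = 22.3%/12 = 1.85833% = 0.0185833.
Level-payment amortization: P = B₀·r / (1 − (1+r)^(−n)) = 8570.00·0.0185833 / (1 − 1.01858^(−24)).
Denominator 1 − (1+r)^(−24) = 0.357190298.
P = 159.259 / 0.357190298 ≈ 445.87.

€445.87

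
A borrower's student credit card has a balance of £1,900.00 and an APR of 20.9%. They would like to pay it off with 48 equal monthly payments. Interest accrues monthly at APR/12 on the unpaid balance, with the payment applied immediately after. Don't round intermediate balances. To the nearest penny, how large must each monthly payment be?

Monthly rate r = 20.9%/12 = 1.74167% = 0.0174167.
Level-payment amortization: P = B₀·r / (1 − (1+r)^(−n)) = 1900.00·0.0174167 / (1 − 1.01742^(−48)).
Denominator 1 − (1+r)^(−48) = 0.56342857.
P = 33.0917 / 0.56342857 ≈ 58.73.

£58.73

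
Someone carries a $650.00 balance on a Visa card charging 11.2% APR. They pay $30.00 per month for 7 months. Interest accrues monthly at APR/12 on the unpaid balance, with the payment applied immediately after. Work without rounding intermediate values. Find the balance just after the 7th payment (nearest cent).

$477.70

Monthly rate r = 11.2%/12 = 0.933333% = 0.00933333.
Each month: B ← B·(1+r) − $30.00.
Month 1: interest $6.07; balance after payment $626.07.
Month 2: interest $5.84; balance after payment $601.91.
Month 3: interest $5.62; balance after payment $577.53.
Month 4: interest $5.39; balance after payment $552.92.
Month 5: interest $5.16; balance after payment $528.08.
Month 6: interest $4.93; balance after payment $503.01.
Month 7: interest $4.69; balance after payment $477.70.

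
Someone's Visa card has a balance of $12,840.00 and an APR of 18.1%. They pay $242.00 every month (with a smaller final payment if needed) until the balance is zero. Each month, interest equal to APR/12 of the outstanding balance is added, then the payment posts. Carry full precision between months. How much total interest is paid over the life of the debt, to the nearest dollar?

$13,200

Monthly rate r = 18.1%/12 = 1.50833% = 0.0150833.
Payoff takes n = ⌈−ln(1 − rB₀/P)/ln(1+r)⌉ = ⌈107.602⌉ = 108 payments; the last is $146.23.
Total paid = 107·$242.00 + $146.23 = $26,040.23.
Total interest = total paid − principal = $26,040.23 − $12,840.00 = $13,200.23.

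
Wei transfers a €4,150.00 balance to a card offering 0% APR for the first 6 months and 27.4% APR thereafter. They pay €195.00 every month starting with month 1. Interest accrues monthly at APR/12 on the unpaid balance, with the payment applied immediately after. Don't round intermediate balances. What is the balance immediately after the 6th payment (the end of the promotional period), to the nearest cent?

€2,980.00

Promo months 1–6 at r₀ = 0%/12 = 0; months 7+ at r₁ = 27.4%/12 = 0.0228333.
After month 6 (no interest yet): B = €4,150.00 − 6·€195.00 = €2,980.00.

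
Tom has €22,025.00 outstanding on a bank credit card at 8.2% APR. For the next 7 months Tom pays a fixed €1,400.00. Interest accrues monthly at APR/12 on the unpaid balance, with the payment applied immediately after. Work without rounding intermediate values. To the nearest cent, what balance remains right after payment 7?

Monthly rate r = 8.2%/12 = 0.683333% = 0.00683333.
Each month: B ← B·(1+r) − €1,400.00.
Month 1: interest €150.50; balance after payment €20,775.50.
Month 2: interest €141.97; balance after payment €19,517.47.
Month 3: interest €133.37; balance after payment €18,250.84.
Month 4: interest €124.71; balance after payment €16,975.55.
Month 5: interest €116.00; balance after payment €15,691.55.
Month 6: interest €107.23; balance after payment €14,398.78.
Month 7: interest €98.39; balance after payment €13,097.17.

€13,097.17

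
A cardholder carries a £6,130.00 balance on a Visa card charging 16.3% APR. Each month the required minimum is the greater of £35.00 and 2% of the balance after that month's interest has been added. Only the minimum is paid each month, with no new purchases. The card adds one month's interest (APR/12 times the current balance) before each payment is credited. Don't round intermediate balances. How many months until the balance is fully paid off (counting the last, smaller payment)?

Monthly rate r = 16.3%/12 = 1.35833% = 0.0135833.
While 2% of the post-interest balance exceeds £35.00, each month B ← (B·(1+r))·(1 − 0.02), i.e. B shrinks by the factor (1+r)·0.98 = 0.99331.
This holds for months 1–189. Entering month 190 the balance is £1,724.36; 2% of the post-interest balance is now below £35.00, so the flat £35.00 minimum applies from here.
From month 190 a fixed £35.00 at rate r clears £1,724.36 in 82 more payments. Total: 189 + 82 = 271 months.

271 months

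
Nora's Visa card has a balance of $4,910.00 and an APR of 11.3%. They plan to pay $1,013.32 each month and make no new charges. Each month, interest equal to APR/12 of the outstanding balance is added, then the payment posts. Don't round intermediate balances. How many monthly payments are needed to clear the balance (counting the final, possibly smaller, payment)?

Monthly rate r = 11.3%/12 = 0.941667% = 0.00941667.
Recurrence: B ← B·(1+r) − $1,013.32.
Month 1: interest $46.24; balance after payment $3,942.92.
Month 2: interest $37.13; balance after payment $2,966.72.
Month 3: interest $27.94; balance after payment $1,981.34.
Month 4: interest $18.66; balance after payment $986.68.
Month 5: interest $9.29; balance after payment $0.00.

5 months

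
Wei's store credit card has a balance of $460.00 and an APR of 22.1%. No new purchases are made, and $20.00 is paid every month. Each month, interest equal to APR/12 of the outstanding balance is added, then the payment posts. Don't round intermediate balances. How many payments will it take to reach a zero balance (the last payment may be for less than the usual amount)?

Monthly rate r = 22.1%/12 = 1.84167% = 0.0184167.
Recurrence: B ← B·(1+r) − $20.00.
Month 1: interest $8.47; balance after payment $448.47.
Month 2: interest $8.26; balance after payment $436.73.
Closed form: n = −ln(1 − rB₀/P)/ln(1+r) = −ln(0.57642)/ln(1.01842) ≈ 30.189, so the balance reaches zero during payment 31.

31 payments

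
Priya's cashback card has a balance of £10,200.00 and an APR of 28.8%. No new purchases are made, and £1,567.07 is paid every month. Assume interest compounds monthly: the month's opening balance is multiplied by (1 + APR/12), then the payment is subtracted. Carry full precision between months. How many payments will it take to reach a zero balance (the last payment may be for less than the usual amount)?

Monthly rate r = 28.8%/12 = 2.4% = 0.024.
Recurrence: B ← B·(1+r) − £1,567.07.
Month 1: interest £244.80; balance after payment £8,877.73.
Month 2: interest £213.07; balance after payment £7,523.73.
Closed form: n = −ln(1 − rB₀/P)/ln(1+r) = −ln(0.84378)/ln(1.024) ≈ 7.162, so the balance reaches zero during payment 8.

8 months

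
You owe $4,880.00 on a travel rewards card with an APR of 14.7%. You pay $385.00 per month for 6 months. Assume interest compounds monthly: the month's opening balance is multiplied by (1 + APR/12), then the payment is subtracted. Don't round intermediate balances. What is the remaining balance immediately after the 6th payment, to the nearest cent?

Monthly rate r = 14.7%/12 = 1.225% = 0.01225.
Each month: B ← B·(1+r) − $385.00.
Month 1: interest $59.78; balance after payment $4,554.78.
Month 2: interest $55.80; balance after payment $4,225.58.
Month 3: interest $51.76; balance after payment $3,892.34.
Month 4: interest $47.68; balance after payment $3,555.02.
Month 5: interest $43.55; balance after payment $3,213.57.
Month 6: interest $39.37; balance after payment $2,867.94.

$2,867.94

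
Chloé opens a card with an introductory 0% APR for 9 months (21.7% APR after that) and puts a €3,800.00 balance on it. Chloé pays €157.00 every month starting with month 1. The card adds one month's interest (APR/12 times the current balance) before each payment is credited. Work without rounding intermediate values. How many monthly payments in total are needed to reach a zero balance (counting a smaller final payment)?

27 months

Promo months 1–9 at r₀ = 0%/12 = 0; months 10+ at r₁ = 21.7%/12 = 0.0180833.
After month 9 (no interest yet): B = €3,800.00 − 9·€157.00 = €2,387.00.
Then at r₁ with €157.00/mo: n₂ = −ln(1 − r₁·B/P)/ln(1+r₁) ≈ 17.94 → 18 more payments.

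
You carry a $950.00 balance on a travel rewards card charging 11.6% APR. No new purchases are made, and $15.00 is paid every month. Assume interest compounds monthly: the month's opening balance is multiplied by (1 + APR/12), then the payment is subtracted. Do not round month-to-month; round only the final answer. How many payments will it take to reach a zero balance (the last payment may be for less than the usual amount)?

Monthly rate r = 11.6%/12 = 0.966667% = 0.00966667.
Recurrence: B ← B·(1+r) − $15.00.
Month 1: interest $9.18; balance after payment $944.18.
Month 2: interest $9.13; balance after payment $938.31.
Closed form: n = −ln(1 − rB₀/P)/ln(1+r) = −ln(0.38778)/ln(1.00967) ≈ 98.472, so the balance reaches zero during payment 99.

99 months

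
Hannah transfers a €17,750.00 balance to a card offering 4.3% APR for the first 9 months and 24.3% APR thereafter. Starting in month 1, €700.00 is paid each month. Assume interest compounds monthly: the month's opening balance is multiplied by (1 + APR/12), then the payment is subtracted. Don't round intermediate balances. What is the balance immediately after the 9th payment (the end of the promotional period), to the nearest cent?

€11,939.65

Promo months 1–9 at r₀ = 4.3%/12 = 0.00358333; months 10+ at r₁ = 24.3%/12 = 0.02025.
After month 9: iterate B ← B·(1+r₀) − €700.00 for 9 months → €11,939.65.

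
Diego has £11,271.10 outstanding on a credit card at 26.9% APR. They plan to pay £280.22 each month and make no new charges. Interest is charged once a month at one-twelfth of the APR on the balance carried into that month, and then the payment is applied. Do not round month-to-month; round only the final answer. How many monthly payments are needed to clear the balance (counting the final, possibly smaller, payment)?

Monthly rate r = 26.9%/12 = 2.24167% = 0.0224167.
Recurrence: B ← B·(1+r) − £280.22.
Month 1: interest £252.66; balance after payment £11,243.54.
Month 2: interest £252.04; balance after payment £11,215.36.
Closed form: n = −ln(1 − rB₀/P)/ln(1+r) = −ln(0.09835)/ln(1.02242) ≈ 104.615, so the balance reaches zero during payment 105.

105 payments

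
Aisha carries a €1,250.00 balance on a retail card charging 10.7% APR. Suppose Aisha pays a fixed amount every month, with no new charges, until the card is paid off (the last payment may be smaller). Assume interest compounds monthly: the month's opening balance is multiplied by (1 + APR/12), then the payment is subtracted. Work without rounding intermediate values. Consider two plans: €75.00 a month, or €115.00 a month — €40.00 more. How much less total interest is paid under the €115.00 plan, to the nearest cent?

Monthly rate r = 10.7%/12 = 0.891667% = 0.00891667.
At €75.00/mo: n = ⌈−ln(1 − rB₀/P)/ln(1+r)⌉ = 19 payments (last €9.31); total interest = total paid − €1,250.00 = €109.31.
At €115.00/mo: 12 payments (last €55.78); total interest €70.78.
Interest saved = €109.31 − €70.78 = €38.53.

€38.53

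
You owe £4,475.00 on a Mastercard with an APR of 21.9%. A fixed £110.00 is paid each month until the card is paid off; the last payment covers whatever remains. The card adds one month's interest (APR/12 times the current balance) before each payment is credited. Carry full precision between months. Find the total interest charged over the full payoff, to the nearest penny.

Monthly rate r = 21.9%/12 = 1.825% = 0.01825.
Payoff takes n = ⌈−ln(1 − rB₀/P)/ln(1+r)⌉ = ⌈75.006⌉ = 76 payments; the last is £0.64.
Total paid = 75·£110.00 + £0.64 = £8,250.64.
Total interest = total paid − principal = £8,250.64 − £4,475.00 = £3,775.64.

£3,775.64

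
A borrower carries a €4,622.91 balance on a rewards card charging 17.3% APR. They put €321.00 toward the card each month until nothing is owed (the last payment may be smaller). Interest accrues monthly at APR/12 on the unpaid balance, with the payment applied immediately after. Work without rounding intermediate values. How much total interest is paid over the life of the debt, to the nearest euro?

€596

Monthly rate r = 17.3%/12 = 1.44167% = 0.0144167.
Payoff takes n = ⌈−ln(1 − rB₀/P)/ln(1+r)⌉ = ⌈16.258⌉ = 17 payments; the last is €83.37.
Total paid = 16·€321.00 + €83.37 = €5,219.37.
Total interest = total paid − principal = €5,219.37 − €4,622.91 = €596.46.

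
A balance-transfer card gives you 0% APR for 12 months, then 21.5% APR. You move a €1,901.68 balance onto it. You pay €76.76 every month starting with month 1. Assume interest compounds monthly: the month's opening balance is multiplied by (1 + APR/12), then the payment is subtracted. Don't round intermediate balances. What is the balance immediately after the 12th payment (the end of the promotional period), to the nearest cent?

Promo months 1–12 at r₀ = 0%/12 = 0; months 13+ at r₁ = 21.5%/12 = 0.0179167.
After month 12 (no interest yet): B = €1,901.68 − 12·€76.76 = €980.56.

€980.56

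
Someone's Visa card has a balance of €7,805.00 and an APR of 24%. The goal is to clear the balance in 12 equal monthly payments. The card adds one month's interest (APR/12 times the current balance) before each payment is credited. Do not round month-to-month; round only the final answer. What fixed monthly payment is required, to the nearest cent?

€738.04

Monthly rate r = 24%/12 = 2% = 0.02.
Level-payment amortization: P = B₀·r / (1 − (1+r)^(−n)) = 7805.00·0.02 / (1 − 1.02^(−12)).
Denominator 1 − (1+r)^(−12) = 0.211506824.
P = 156.1 / 0.211506824 ≈ 738.04.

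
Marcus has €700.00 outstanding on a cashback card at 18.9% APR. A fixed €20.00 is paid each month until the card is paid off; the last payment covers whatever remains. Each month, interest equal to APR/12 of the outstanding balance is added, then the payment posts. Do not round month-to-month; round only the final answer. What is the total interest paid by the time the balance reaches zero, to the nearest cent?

Monthly rate r = 18.9%/12 = 1.575% = 0.01575.
Payoff takes n = ⌈−ln(1 − rB₀/P)/ln(1+r)⌉ = ⌈51.275⌉ = 52 payments; the last is €5.53.
Total paid = 51·€20.00 + €5.53 = €1,025.53.
Total interest = total paid − principal = €1,025.53 − €700.00 = €325.53.

€325.53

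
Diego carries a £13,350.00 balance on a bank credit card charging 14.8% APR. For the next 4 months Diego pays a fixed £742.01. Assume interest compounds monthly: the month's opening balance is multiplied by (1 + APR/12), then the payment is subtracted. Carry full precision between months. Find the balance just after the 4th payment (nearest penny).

£10,997.48

Monthly rate r = 14.8%/12 = 1.23333% = 0.0123333.
Each month: B ← B·(1+r) − £742.01.
Month 1: interest £164.65; balance after payment £12,772.64.
Month 2: interest £157.53; balance after payment £12,188.16.
Month 3: interest £150.32; balance after payment £11,596.47.
Month 4: interest £143.02; balance after payment £10,997.48.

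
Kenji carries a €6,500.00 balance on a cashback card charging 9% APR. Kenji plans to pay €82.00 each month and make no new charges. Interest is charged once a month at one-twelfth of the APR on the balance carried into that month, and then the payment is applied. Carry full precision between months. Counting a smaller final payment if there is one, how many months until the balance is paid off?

Monthly rate r = 9%/12 = 0.75% = 0.0075.
Recurrence: B ← B·(1+r) − €82.00.
Month 1: interest €48.75; balance after payment €6,466.75.
Month 2: interest €48.50; balance after payment €6,433.25.
Closed form: n = −ln(1 − rB₀/P)/ln(1+r) = −ln(0.40549)/ln(1.0075) ≈ 120.806, so the balance reaches zero during payment 121.

121 payments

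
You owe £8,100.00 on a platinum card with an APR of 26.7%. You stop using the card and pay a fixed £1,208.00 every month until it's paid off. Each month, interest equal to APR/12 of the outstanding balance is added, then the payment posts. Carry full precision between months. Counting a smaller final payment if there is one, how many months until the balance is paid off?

8 months

Monthly rate r = 26.7%/12 = 2.225% = 0.02225.
Recurrence: B ← B·(1+r) − £1,208.00.
Month 1: interest £180.22; balance after payment £7,072.23.
Month 2: interest £157.36; balance after payment £6,021.58.
Closed form: n = −ln(1 − rB₀/P)/ln(1+r) = −ln(0.85081)/ln(1.02225) ≈ 7.342, so the balance reaches zero during payment 8.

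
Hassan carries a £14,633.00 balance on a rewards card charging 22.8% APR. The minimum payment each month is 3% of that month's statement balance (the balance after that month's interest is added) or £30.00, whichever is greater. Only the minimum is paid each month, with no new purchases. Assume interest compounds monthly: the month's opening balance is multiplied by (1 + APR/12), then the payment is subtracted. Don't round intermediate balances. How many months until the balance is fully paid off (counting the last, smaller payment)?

Monthly rate r = 22.8%/12 = 1.9% = 0.019.
While 3% of the post-interest balance exceeds £30.00, each month B ← (B·(1+r))·(1 − 0.03), i.e. B shrinks by the factor (1+r)·0.97 = 0.98843.
This holds for months 1–233. Entering month 234 the balance is £972.15; 3% of the post-interest balance is now below £30.00, so the flat £30.00 minimum applies from here.
From month 234 a fixed £30.00 at rate r clears £972.15 in 51 more payments. Total: 233 + 51 = 284 months.

284 months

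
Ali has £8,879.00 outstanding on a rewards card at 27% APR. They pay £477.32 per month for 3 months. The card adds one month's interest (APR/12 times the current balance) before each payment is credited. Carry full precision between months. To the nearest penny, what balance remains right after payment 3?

Monthly rate r = 27%/12 = 2.25% = 0.0225.
Each month: B ← B·(1+r) − £477.32.
Month 1: interest £199.78; balance after payment £8,601.46.
Month 2: interest £193.53; balance after payment £8,317.67.
Month 3: interest £187.15; balance after payment £8,027.50.

£8,027.50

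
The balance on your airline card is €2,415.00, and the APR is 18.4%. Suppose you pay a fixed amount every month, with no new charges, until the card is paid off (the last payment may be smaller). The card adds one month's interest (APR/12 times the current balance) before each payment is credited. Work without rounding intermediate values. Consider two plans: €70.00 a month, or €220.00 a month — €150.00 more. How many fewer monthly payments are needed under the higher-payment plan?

37 fewer payments

Monthly rate r = 18.4%/12 = 1.53333% = 0.0153333.
At €70.00/mo: n = ⌈−ln(1 − rB₀/P)/ln(1+r)⌉ = 50 payments (last €33.56); total interest = total paid − €2,415.00 = €1,048.56.
At €220.00/mo: 13 payments (last €24.77); total interest €249.77.
Payments saved = 50 − 13 = 37.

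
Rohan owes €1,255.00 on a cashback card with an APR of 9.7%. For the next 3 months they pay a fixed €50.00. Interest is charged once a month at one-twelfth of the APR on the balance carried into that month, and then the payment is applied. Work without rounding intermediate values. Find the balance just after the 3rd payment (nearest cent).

€1,134.46

Monthly rate r = 9.7%/12 = 0.808333% = 0.00808333.
Each month: B ← B·(1+r) − €50.00.
Month 1: interest €10.14; balance after payment €1,215.14.
Month 2: interest €9.82; balance after payment €1,174.97.
Month 3: interest €9.50; balance after payment €1,134.46.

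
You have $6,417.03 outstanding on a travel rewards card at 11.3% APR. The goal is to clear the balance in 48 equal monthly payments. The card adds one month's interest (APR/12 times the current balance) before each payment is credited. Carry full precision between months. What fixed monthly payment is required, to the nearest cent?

$166.79

Monthly rate r = 11.3%/12 = 0.941667% = 0.00941667.
Level-payment amortization: P = B₀·r / (1 − (1+r)^(−n)) = 6417.03·0.00941667 / (1 − 1.00942^(−48)).
Denominator 1 − (1+r)^(−48) = 0.362298581.
P = 60.427 / 0.362298581 ≈ 166.79.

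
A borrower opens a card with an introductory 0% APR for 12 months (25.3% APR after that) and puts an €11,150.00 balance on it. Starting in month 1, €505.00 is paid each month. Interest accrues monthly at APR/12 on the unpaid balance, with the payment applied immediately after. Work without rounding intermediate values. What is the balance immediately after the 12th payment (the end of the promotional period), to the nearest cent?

€5,090.00

Promo months 1–12 at r₀ = 0%/12 = 0; months 13+ at r₁ = 25.3%/12 = 0.0210833.
After month 12 (no interest yet): B = €11,150.00 − 12·€505.00 = €5,090.00.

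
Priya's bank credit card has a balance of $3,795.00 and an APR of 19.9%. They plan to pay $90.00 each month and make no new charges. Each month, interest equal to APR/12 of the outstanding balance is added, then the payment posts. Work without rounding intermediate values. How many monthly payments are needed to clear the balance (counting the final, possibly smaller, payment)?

74 payments

Monthly rate r = 19.9%/12 = 1.65833% = 0.0165833.
Recurrence: B ← B·(1+r) − $90.00.
Month 1: interest $62.93; balance after payment $3,767.93.
Month 2: interest $62.48; balance after payment $3,740.42.
Closed form: n = −ln(1 − rB₀/P)/ln(1+r) = −ln(0.30074)/ln(1.01658) ≈ 73.053, so the balance reaches zero during payment 74.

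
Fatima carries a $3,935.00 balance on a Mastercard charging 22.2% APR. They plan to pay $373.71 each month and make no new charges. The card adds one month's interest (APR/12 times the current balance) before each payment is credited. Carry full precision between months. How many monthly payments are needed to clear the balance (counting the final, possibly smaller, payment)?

12 payments

Monthly rate r = 22.2%/12 = 1.85% = 0.0185.
Recurrence: B ← B·(1+r) − $373.71.
Month 1: interest $72.80; balance after payment $3,634.09.
Month 2: interest $67.23; balance after payment $3,327.61.
Closed form: n = −ln(1 − rB₀/P)/ln(1+r) = −ln(0.8052)/ln(1.0185) ≈ 11.819, so the balance reaches zero during payment 12.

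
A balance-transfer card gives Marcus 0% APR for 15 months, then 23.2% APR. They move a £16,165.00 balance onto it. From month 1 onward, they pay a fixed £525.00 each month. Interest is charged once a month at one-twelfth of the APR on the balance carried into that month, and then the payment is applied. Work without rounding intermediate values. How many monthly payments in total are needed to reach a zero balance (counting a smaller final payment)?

Promo months 1–15 at r₀ = 0%/12 = 0; months 16+ at r₁ = 23.2%/12 = 0.0193333.
After month 15 (no interest yet): B = £16,165.00 − 15·£525.00 = £8,290.00.
Then at r₁ with £525.00/mo: n₂ = −ln(1 − r₁·B/P)/ln(1+r₁) ≈ 19.02 → 20 more payments.

35 payments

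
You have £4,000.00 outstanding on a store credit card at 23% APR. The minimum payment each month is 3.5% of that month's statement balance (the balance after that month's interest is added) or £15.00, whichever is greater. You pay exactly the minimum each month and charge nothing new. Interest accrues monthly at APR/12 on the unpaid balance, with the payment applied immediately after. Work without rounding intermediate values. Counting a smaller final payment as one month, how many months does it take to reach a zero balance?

176 months

Monthly rate r = 23%/12 = 1.91667% = 0.0191667.
While 3.5% of the post-interest balance exceeds £15.00, each month B ← (B·(1+r))·(1 − 0.035), i.e. B shrinks by the factor (1+r)·0.965 = 0.9835.
This holds for months 1–136. Entering month 137 the balance is £416.03; 3.5% of the post-interest balance is now below £15.00, so the flat £15.00 minimum applies from here.
From month 137 a fixed £15.00 at rate r clears £416.03 in 40 more payments. Total: 136 + 40 = 176 months.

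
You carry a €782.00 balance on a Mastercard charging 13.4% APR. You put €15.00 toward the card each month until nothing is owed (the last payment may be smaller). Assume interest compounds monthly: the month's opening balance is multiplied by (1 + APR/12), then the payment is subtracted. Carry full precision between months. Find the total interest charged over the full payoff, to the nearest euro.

€397

Monthly rate r = 13.4%/12 = 1.11667% = 0.0111667.
Payoff takes n = ⌈−ln(1 − rB₀/P)/ln(1+r)⌉ = ⌈78.583⌉ = 79 payments; the last is €8.76.
Total paid = 78·€15.00 + €8.76 = €1,178.76.
Total interest = total paid − principal = €1,178.76 − €782.00 = €396.76.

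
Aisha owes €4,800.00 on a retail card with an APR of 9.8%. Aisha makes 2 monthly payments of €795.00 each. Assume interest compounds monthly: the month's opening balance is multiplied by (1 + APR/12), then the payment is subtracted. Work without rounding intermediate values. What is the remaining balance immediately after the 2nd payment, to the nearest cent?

€3,282.23

Monthly rate r = 9.8%/12 = 0.816667% = 0.00816667.
Each month: B ← B·(1+r) − €795.00.
Month 1: interest €39.20; balance after payment €4,044.20.
Month 2: interest €33.03; balance after payment €3,282.23.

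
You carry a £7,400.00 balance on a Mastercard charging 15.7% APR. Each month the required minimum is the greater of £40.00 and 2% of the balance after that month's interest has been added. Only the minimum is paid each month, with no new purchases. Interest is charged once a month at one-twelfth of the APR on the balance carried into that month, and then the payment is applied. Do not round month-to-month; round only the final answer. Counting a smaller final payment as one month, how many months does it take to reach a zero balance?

264 months

Monthly rate r = 15.7%/12 = 1.30833% = 0.0130833.
While 2% of the post-interest balance exceeds £40.00, each month B ← (B·(1+r))·(1 − 0.02), i.e. B shrinks by the factor (1+r)·0.98 = 0.99282.
This holds for months 1–184. Entering month 185 the balance is £1,965.81; 2% of the post-interest balance is now below £40.00, so the flat £40.00 minimum applies from here.
From month 185 a fixed £40.00 at rate r clears £1,965.81 in 80 more payments. Total: 184 + 80 = 264 months.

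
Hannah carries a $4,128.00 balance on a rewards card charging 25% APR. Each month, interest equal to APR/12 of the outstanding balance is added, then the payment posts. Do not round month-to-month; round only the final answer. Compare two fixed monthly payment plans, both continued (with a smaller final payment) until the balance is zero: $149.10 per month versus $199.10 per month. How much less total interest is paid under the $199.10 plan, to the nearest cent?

$757.00

Monthly rate r = 25%/12 = 2.08333% = 0.0208333.
At $149.10/mo: n = ⌈−ln(1 − rB₀/P)/ln(1+r)⌉ = 42 payments (last $105.21); total interest = total paid − $4,128.00 = $2,090.31.
At $199.10/mo: 28 payments (last $85.61); total interest $1,333.31.
Interest saved = $2,090.31 − $1,333.31 = $757.00.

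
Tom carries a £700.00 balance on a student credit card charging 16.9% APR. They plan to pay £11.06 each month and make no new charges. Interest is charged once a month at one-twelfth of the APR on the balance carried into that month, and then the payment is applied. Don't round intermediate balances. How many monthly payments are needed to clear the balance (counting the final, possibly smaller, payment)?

159 months

Monthly rate r = 16.9%/12 = 1.40833% = 0.0140833.
Recurrence: B ← B·(1+r) − £11.06.
Month 1: interest £9.86; balance after payment £698.80.
Month 2: interest £9.84; balance after payment £697.58.
Closed form: n = −ln(1 − rB₀/P)/ln(1+r) = −ln(0.10865)/ln(1.01408) ≈ 158.714, so the balance reaches zero during payment 159.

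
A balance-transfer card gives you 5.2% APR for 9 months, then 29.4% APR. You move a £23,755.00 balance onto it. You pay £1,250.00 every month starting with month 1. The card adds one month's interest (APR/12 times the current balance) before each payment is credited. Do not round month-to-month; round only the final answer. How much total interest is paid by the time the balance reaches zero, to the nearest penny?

£3,028.63

Promo months 1–9 at r₀ = 5.2%/12 = 0.00433333; months 10+ at r₁ = 29.4%/12 = 0.0245.
After month 9: iterate B ← B·(1+r₀) − £1,250.00 for 9 months → £13,250.68.
Then at r₁ with £1,250.00/mo: n₂ = −ln(1 − r₁·B/P)/ln(1+r₁) ≈ 12.42 → 13 more payments.
Total paid = 21·£1,250.00 + £533.63 = £26,783.63; interest = £26,783.63 − £23,755.00 = £3,028.63.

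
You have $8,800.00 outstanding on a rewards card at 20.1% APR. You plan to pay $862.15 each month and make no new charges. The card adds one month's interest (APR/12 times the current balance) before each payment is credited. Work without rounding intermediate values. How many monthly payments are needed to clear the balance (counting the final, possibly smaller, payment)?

Monthly rate r = 20.1%/12 = 1.675% = 0.01675.
Recurrence: B ← B·(1+r) − $862.15.
Month 1: interest $147.40; balance after payment $8,085.25.
Month 2: interest $135.43; balance after payment $7,358.53.
Closed form: n = −ln(1 − rB₀/P)/ln(1+r) = −ln(0.82903)/ln(1.01675) ≈ 11.287, so the balance reaches zero during payment 12.

12 payments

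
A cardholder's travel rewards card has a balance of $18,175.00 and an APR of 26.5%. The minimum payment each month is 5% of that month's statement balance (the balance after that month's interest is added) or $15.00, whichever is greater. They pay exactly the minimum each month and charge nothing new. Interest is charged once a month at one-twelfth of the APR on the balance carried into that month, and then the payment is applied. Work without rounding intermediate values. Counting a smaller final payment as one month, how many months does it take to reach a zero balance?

166 months

Monthly rate r = 26.5%/12 = 2.20833% = 0.0220833.
While 5% of the post-interest balance exceeds $15.00, each month B ← (B·(1+r))·(1 − 0.05), i.e. B shrinks by the factor (1+r)·0.95 = 0.97098.
This holds for months 1–141. Entering month 142 the balance is $285.81; 5% of the post-interest balance is now below $15.00, so the flat $15.00 minimum applies from here.
From month 142 a fixed $15.00 at rate r clears $285.81 in 25 more payments. Total: 141 + 25 = 166 months.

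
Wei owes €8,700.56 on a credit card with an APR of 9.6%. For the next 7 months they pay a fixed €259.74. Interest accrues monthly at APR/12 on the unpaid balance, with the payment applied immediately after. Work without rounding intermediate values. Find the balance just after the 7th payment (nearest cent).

€7,337.24

Monthly rate r = 9.6%/12 = 0.8% = 0.008.
Each month: B ← B·(1+r) − €259.74.
Month 1: interest €69.60; balance after payment €8,510.42.
Month 2: interest €68.08; balance after payment €8,318.77.
Month 3: interest €66.55; balance after payment €8,125.58.
Month 4: interest €65.00; balance after payment €7,930.84.
Month 5: interest €63.45; balance after payment €7,734.55.
Month 6: interest €61.88; balance after payment €7,536.69.
Month 7: interest €60.29; balance after payment €7,337.24.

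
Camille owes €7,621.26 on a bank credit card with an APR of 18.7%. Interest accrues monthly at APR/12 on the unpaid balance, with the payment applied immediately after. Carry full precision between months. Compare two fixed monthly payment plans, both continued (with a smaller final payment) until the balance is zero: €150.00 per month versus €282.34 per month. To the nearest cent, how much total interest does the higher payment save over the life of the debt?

€5,254.30

Monthly rate r = 18.7%/12 = 1.55833% = 0.0155833.
At €150.00/mo: n = ⌈−ln(1 − rB₀/P)/ln(1+r)⌉ = 102 payments (last €71.15); total interest = total paid − €7,621.26 = €7,599.89.
At €282.34/mo: 36 payments (last €84.95); total interest €2,345.59.
Interest saved = €7,599.89 − €2,345.59 = €5,254.30.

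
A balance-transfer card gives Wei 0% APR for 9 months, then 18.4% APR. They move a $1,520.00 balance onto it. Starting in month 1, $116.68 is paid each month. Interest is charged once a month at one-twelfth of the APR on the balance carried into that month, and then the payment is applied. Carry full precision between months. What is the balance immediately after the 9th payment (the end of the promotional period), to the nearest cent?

$469.88

Promo months 1–9 at r₀ = 0%/12 = 0; months 10+ at r₁ = 18.4%/12 = 0.0153333.
After month 9 (no interest yet): B = $1,520.00 − 9·$116.68 = $469.88.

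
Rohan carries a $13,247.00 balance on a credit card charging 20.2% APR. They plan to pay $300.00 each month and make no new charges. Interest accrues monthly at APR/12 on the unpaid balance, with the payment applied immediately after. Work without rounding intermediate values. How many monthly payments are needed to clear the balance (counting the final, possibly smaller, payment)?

82 payments

Monthly rate r = 20.2%/12 = 1.68333% = 0.0168333.
Recurrence: B ← B·(1+r) − $300.00.
Month 1: interest $222.99; balance after payment $13,169.99.
Month 2: interest $221.69; balance after payment $13,091.69.
Closed form: n = −ln(1 − rB₀/P)/ln(1+r) = −ln(0.2567)/ln(1.01683) ≈ 81.462, so the balance reaches zero during payment 82.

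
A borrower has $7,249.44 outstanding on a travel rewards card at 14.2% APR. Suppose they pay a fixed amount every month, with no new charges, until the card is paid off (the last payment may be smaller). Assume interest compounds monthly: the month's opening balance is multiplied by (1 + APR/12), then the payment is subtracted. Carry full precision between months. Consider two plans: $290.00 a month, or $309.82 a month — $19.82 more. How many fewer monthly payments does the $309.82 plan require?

Monthly rate r = 14.2%/12 = 1.18333% = 0.0118333.
At $290.00/mo: n = ⌈−ln(1 − rB₀/P)/ln(1+r)⌉ = 30 payments (last $235.82); total interest = total paid − $7,249.44 = $1,396.38.
At $309.82/mo: 28 payments (last $173.35); total interest $1,289.05.
Payments saved = 30 − 28 = 2.

2 fewer payments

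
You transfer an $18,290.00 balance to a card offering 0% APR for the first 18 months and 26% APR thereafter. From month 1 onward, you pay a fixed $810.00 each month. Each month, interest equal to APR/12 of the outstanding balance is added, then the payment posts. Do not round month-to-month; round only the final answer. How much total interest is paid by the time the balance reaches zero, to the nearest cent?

Promo months 1–18 at r₀ = 0%/12 = 0; months 19+ at r₁ = 26%/12 = 0.0216667.
After month 18 (no interest yet): B = $18,290.00 − 18·$810.00 = $3,710.00.
Then at r₁ with $810.00/mo: n₂ = −ln(1 − r₁·B/P)/ln(1+r₁) ≈ 4.88 → 5 more payments.
Total paid = 22·$810.00 + $710.37 = $18,530.37; interest = $18,530.37 − $18,290.00 = $240.37.

$240.37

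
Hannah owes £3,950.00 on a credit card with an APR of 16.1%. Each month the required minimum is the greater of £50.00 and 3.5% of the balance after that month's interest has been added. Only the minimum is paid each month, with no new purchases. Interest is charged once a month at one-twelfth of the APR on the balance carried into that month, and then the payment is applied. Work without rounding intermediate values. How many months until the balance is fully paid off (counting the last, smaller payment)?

Monthly rate r = 16.1%/12 = 1.34167% = 0.0134167.
While 3.5% of the post-interest balance exceeds £50.00, each month B ← (B·(1+r))·(1 − 0.035), i.e. B shrinks by the factor (1+r)·0.965 = 0.97795.
This holds for months 1–47. Entering month 48 the balance is £1,384.90; 3.5% of the post-interest balance is now below £50.00, so the flat £50.00 minimum applies from here.
From month 48 a fixed £50.00 at rate r clears £1,384.90 in 35 more payments. Total: 47 + 35 = 82 months.

82 months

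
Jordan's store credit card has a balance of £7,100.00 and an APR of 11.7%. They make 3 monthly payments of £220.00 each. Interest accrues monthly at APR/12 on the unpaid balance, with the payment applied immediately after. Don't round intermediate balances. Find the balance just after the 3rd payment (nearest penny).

£6,643.25

Monthly rate r = 11.7%/12 = 0.975% = 0.00975.
Each month: B ← B·(1+r) − £220.00.
Month 1: interest £69.22; balance after payment £6,949.23.
Month 2: interest £67.75; balance after payment £6,796.98.
Month 3: interest £66.27; balance after payment £6,643.25.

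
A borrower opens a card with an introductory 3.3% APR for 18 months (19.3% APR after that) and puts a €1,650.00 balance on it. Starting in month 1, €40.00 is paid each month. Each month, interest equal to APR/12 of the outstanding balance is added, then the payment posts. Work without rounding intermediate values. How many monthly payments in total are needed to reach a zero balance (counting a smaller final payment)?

Promo months 1–18 at r₀ = 3.3%/12 = 0.00275; months 19+ at r₁ = 19.3%/12 = 0.0160833.
After month 18: iterate B ← B·(1+r₀) − €40.00 for 18 months → €996.53.
Then at r₁ with €40.00/mo: n₂ = −ln(1 − r₁·B/P)/ln(1+r₁) ≈ 32.09 → 33 more payments.

51 payments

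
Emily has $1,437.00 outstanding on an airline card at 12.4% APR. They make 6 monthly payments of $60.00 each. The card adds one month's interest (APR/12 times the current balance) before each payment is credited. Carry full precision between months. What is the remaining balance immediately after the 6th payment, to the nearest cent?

$1,159.00

Monthly rate r = 12.4%/12 = 1.03333% = 0.0103333.
Each month: B ← B·(1+r) − $60.00.
Month 1: interest $14.85; balance after payment $1,391.85.
Month 2: interest $14.38; balance after payment $1,346.23.
Month 3: interest $13.91; balance after payment $1,300.14.
Month 4: interest $13.43; balance after payment $1,253.58.
Month 5: interest $12.95; balance after payment $1,206.53.
Month 6: interest $12.47; balance after payment $1,159.00.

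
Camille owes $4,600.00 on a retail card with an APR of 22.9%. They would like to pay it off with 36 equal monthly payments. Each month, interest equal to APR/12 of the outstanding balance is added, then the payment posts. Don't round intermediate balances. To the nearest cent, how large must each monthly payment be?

$177.83

Monthly rate r = 22.9%/12 = 1.90833% = 0.0190833.
Level-payment amortization: P = B₀·r / (1 − (1+r)^(−n)) = 4600.00·0.0190833 / (1 − 1.01908^(−36)).
Denominator 1 − (1+r)^(−36) = 0.493649973.
P = 87.7833 / 0.493649973 ≈ 177.83.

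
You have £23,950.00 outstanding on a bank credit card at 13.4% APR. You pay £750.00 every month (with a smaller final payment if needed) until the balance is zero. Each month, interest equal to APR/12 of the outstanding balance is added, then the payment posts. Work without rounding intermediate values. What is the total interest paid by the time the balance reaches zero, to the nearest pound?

£5,833

Monthly rate r = 13.4%/12 = 1.11667% = 0.0111667.
Payoff takes n = ⌈−ln(1 − rB₀/P)/ln(1+r)⌉ = ⌈39.710⌉ = 40 payments; the last is £533.40.
Total paid = 39·£750.00 + £533.40 = £29,783.40.
Total interest = total paid − principal = £29,783.40 − £23,950.00 = £5,833.40.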